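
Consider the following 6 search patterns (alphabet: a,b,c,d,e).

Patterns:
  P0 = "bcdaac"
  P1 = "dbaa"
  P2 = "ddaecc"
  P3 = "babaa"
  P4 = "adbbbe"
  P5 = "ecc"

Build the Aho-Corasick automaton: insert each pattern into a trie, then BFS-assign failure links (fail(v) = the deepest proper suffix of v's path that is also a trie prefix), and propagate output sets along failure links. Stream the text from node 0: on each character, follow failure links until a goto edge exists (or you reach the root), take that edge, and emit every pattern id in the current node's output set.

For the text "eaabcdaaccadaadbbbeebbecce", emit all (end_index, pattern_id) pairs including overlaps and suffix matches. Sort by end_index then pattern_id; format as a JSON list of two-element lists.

Build:
Trie nodes:
  n0 'ε': a→20 b→1 d→7 e→26
  n1 'b': a→16 c→2
  n2 'bc': d→3
  n3 'bcd': a→4
  n4 'bcda': a→5
  n5 'bcdaa': c→6
  n6 'bcdaac': ·  [P0 ends]
  n7 'd': b→8 d→11
  n8 'db': a→9
  n9 'dba': a→10
  n10 'dbaa': ·  [P1 ends]
  n11 'dd': a→12
  n12 'dda': e→13
  n13 'ddae': c→14
  n14 'ddaec': c→15
  n15 'ddaecc': ·  [P2 ends]
  n16 'ba': b→17
  n17 'bab': a→18
  n18 'baba': a→19
  n19 'babaa': ·  [P3 ends]
  n20 'a': d→21
  n21 'ad': b→22
  n22 'adb': b→23
  n23 'adbb': b→24
  n24 'adbbb': e→25
  n25 'adbbbe': ·  [P4 ends]
  n26 'e': c→27
  n27 'ec': c→28
  n28 'ecc': ·  [P5 ends]

BFS fail/out derivation:
  n1('b'): parent n0 fail=0; on 'b' 0 → fail=0;  out ∅∪∅=∅
  n7('d'): parent n0 fail=0; on 'd' 0 → fail=0;  out ∅∪∅=∅
  n20('a'): parent n0 fail=0; on 'a' 0 → fail=0;  out ∅∪∅=∅
  n26('e'): parent n0 fail=0; on 'e' 0 → fail=0;  out ∅∪∅=∅
  n2('bc'): parent n1 fail=0; on 'c' 0 → fail=0;  out ∅∪∅=∅
  n8('db'): parent n7 fail=0; on 'b' 0 → fail=1;  out ∅∪∅=∅
  n11('dd'): parent n7 fail=0; on 'd' 0 → fail=7;  out ∅∪∅=∅
  n16('ba'): parent n1 fail=0; on 'a' 0 → fail=20;  out ∅∪∅=∅
  n21('ad'): parent n20 fail=0; on 'd' 0 → fail=7;  out ∅∪∅=∅
  n27('ec'): parent n26 fail=0; on 'c' 0 → fail=0;  out ∅∪∅=∅
  n3('bcd'): parent n2 fail=0; on 'd' 0 → fail=7;  out ∅∪∅=∅
  n9('dba'): parent n8 fail=1; on 'a' 1 → fail=16;  out ∅∪∅=∅
  n12('dda'): parent n11 fail=7; on 'a' 7→0 → fail=20;  out ∅∪∅=∅
  n17('bab'): parent n16 fail=20; on 'b' 20→0 → fail=1;  out ∅∪∅=∅
  n22('adb'): parent n21 fail=7; on 'b' 7 → fail=8;  out ∅∪∅=∅
  n28('ecc'): parent n27 fail=0; on 'c' 0 → fail=0;  out {5}∪∅={5}
  n4('bcda'): parent n3 fail=7; on 'a' 7→0 → fail=20;  out ∅∪∅=∅
  n10('dbaa'): parent n9 fail=16; on 'a' 16→20→0 → fail=20;  out {1}∪∅={1}
  n13('ddae'): parent n12 fail=20; on 'e' 20→0 → fail=26;  out ∅∪∅=∅
  n18('baba'): parent n17 fail=1; on 'a' 1 → fail=16;  out ∅∪∅=∅
  n23('adbb'): parent n22 fail=8; on 'b' 8→1→0 → fail=1;  out ∅∪∅=∅
  n5('bcdaa'): parent n4 fail=20; on 'a' 20→0 → fail=20;  out ∅∪∅=∅
  n14('ddaec'): parent n13 fail=26; on 'c' 26 → fail=27;  out ∅∪∅=∅
  n19('babaa'): parent n18 fail=16; on 'a' 16→20→0 → fail=20;  out {3}∪∅={3}
  n24('adbbb'): parent n23 fail=1; on 'b' 1→0 → fail=1;  out ∅∪∅=∅
  n6('bcdaac'): parent n5 fail=20; on 'c' 20→0 → fail=0;  out {0}∪∅={0}
  n15('ddaecc'): parent n14 fail=27; on 'c' 27 → fail=28;  out {2}∪{5}={2,5}
  n25('adbbbe'): parent n24 fail=1; on 'e' 1→0 → fail=26;  out {4}∪∅={4}

Text stream:
[0] read 'e'  n0⇒n26
[1] read 'a'  n26⇒n20 ·f
[2] read 'a'  n20⇒n20 ·f
[3] read 'b'  n20⇒n1 ·f
[4] read 'c'  n1⇒n2
[5] read 'd'  n2⇒n3
[6] read 'a'  n3⇒n4
[7] read 'a'  n4⇒n5
[8] read 'c'  n5⇒n6  → match P0@[3:8]
[9] read 'c'  n6⇒n0 ·f
[10] read 'a'  n0⇒n20
[11] read 'd'  n20⇒n21
[12] read 'a'  n21⇒n20 ·f
[13] read 'a'  n20⇒n20 ·f
[14] read 'd'  n20⇒n21
[15] read 'b'  n21⇒n22
[16] read 'b'  n22⇒n23
[17] read 'b'  n23⇒n24
[18] read 'e'  n24⇒n25  → match P4@[13:18]
[19] read 'e'  n25⇒n26 ·f
[20] read 'b'  n26⇒n1 ·f
[21] read 'b'  n1⇒n1 ·f
[22] read 'e'  n1⇒n26 ·f
[23] read 'c'  n26⇒n27
[24] read 'c'  n27⇒n28  → match P5@[22:24]
[25] read 'e'  n28⇒n26 ·f

Result: [[8,0],[18,4],[24,5]]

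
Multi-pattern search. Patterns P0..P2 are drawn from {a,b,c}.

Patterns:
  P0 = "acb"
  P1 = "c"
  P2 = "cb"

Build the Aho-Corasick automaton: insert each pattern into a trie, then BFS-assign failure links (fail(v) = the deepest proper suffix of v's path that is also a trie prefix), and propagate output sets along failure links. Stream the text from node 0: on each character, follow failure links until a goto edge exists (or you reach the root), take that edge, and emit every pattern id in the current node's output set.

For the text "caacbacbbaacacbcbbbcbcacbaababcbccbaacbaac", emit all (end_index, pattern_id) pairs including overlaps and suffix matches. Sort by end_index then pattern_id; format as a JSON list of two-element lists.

Build automaton:
Trie (insert patterns):
  0='ε' goto a→1 c→4
  1='a' goto c→2
  2='ac' goto b→3
  3='acb' goto ·  [P0 ends]
  4='c' goto b→5  [P1 ends]
  5='cb' goto ·  [P2 ends]

Failure links (BFS by depth):
  fail(1) 'a': from fail(0)=0 chase 'a': 0 ⇒ 0;  out=∅∪out(0)=∅
  fail(4) 'c': from fail(0)=0 chase 'c': 0 ⇒ 0;  out={1}∪out(0)={1}
  fail(2) 'ac': from fail(1)=0 chase 'c': 0 ⇒ 4;  out=∅∪out(4)={1}
  fail(5) 'cb': from fail(4)=0 chase 'b': 0 ⇒ 0;  out={2}∪out(0)={2}
  fail(3) 'acb': from fail(2)=4 chase 'b': 4 ⇒ 5;  out={0}∪out(5)={0,2}

Text stream:
[0] read 'c'  n0⇒n4  ** P1@[0:0]
[1] read 'a'  n4⇒n1 ·f
[2] read 'a'  n1⇒n1 ·f
[3] read 'c'  n1⇒n2  ** P1@[3:3]
[4] read 'b'  n2⇒n3  ** P0@[2:4],P2@[3:4]
[5] read 'a'  n3⇒n1 ·f
[6] read 'c'  n1⇒n2  ** P1@[6:6]
[7] read 'b'  n2⇒n3  ** P0@[5:7],P2@[6:7]
[8] read 'b'  n3⇒n0 ·f
[9] read 'a'  n0⇒n1
[10] read 'a'  n1⇒n1 ·f
[11] read 'c'  n1⇒n2  ** P1@[11:11]
[12] read 'a'  n2⇒n1 ·f
[13] read 'c'  n1⇒n2  ** P1@[13:13]
[14] read 'b'  n2⇒n3  ** P0@[12:14],P2@[13:14]
[15] read 'c'  n3⇒n4 ·f  ** P1@[15:15]
[16] read 'b'  n4⇒n5  ** P2@[15:16]
[17] read 'b'  n5⇒n0 ·f
[18] read 'b'  n0⇒n0
[19] read 'c'  n0⇒n4  ** P1@[19:19]
[20] read 'b'  n4⇒n5  ** P2@[19:20]
[21] read 'c'  n5⇒n4 ·f  ** P1@[21:21]
[22] read 'a'  n4⇒n1 ·f
[23] read 'c'  n1⇒n2  ** P1@[23:23]
[24] read 'b'  n2⇒n3  ** P0@[22:24],P2@[23:24]
[25] read 'a'  n3⇒n1 ·f
[26] read 'a'  n1⇒n1 ·f
[27] read 'b'  n1⇒n0 ·f
[28] read 'a'  n0⇒n1
[29] read 'b'  n1⇒n0 ·f
[30] read 'c'  n0⇒n4  ** P1@[30:30]
[31] read 'b'  n4⇒n5  ** P2@[30:31]
[32] read 'c'  n5⇒n4 ·f  ** P1@[32:32]
[33] read 'c'  n4⇒n4 ·f  ** P1@[33:33]
[34] read 'b'  n4⇒n5  ** P2@[33:34]
[35] read 'a'  n5⇒n1 ·f
[36] read 'a'  n1⇒n1 ·f
[37] read 'c'  n1⇒n2  ** P1@[37:37]
[38] read 'b'  n2⇒n3  ** P0@[36:38],P2@[37:38]
[39] read 'a'  n3⇒n1 ·f
[40] read 'a'  n1⇒n1 ·f
[41] read 'c'  n1⇒n2  ** P1@[41:41]

Result: [[0,1],[3,1],[4,0],[4,2],[6,1],[7,0],[7,2],[11,1],[13,1],[14,0],[14,2],[15,1],[16,2],[19,1],[20,2],[21,1],[23,1],[24,0],[24,2],[30,1],[31,2],[32,1],[33,1],[34,2],[37,1],[38,0],[38,2],[41,1]]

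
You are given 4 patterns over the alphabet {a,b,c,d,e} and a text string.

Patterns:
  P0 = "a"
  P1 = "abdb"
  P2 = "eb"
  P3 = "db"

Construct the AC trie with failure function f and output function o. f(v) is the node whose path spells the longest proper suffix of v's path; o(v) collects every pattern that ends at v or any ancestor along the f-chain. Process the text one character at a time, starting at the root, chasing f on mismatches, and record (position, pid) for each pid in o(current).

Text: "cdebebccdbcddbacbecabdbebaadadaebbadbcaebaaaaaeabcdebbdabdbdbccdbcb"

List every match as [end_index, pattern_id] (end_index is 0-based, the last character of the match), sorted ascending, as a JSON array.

Build automaton:
Trie nodes:
  0='ε' goto a→1 d→7 e→5
  1='a' goto b→2  ←P0
  2='ab' goto d→3
  3='abd' goto b→4
  4='abdb' goto ·  ←P1
  5='e' goto b→6
  6='eb' goto ·  ←P2
  7='d' goto b→8
  8='db' goto ·  ←P3

Failure links (BFS by depth):
  n1('a'): parent n0 fail=0; on 'a' 0 → fail=0;  out {0}∪∅={0}
  n5('e'): parent n0 fail=0; on 'e' 0 → fail=0;  out ∅∪∅=∅
  n7('d'): parent n0 fail=0; on 'd' 0 → fail=0;  out ∅∪∅=∅
  n2('ab'): parent n1 fail=0; on 'b' 0 → fail=0;  out ∅∪∅=∅
  n6('eb'): parent n5 fail=0; on 'b' 0 → fail=0;  out {2}∪∅={2}
  n8('db'): parent n7 fail=0; on 'b' 0 → fail=0;  out {3}∪∅={3}
  n3('abd'): parent n2 fail=0; on 'd' 0 → fail=7;  out ∅∪∅=∅
  n4('abdb'): parent n3 fail=7; on 'b' 7 → fail=8;  out {1}∪{3}={1,3}

Scan:
pos 0 'c': at 0
pos 1 'd': at 7
pos 2 'e': at 5 ·f
pos 3 'b': at 6  emit P2@[2:3]
pos 4 'e': at 5 ·f
pos 5 'b': at 6  emit P2@[4:5]
pos 6 'c': at 0 ·f
pos 7 'c': at 0
pos 8 'd': at 7
pos 9 'b': at 8  emit P3@[8:9]
pos 10 'c': at 0 ·f
pos 11 'd': at 7
pos 12 'd': at 7 ·f
pos 13 'b': at 8  emit P3@[12:13]
pos 14 'a': at 1 ·f  emit P0@[14:14]
pos 15 'c': at 0 ·f
pos 16 'b': at 0
pos 17 'e': at 5
pos 18 'c': at 0 ·f
pos 19 'a': at 1  emit P0@[19:19]
pos 20 'b': at 2
pos 21 'd': at 3
pos 22 'b': at 4  emit P1@[19:22],P3@[21:22]
pos 23 'e': at 5 ·f
pos 24 'b': at 6  emit P2@[23:24]
pos 25 'a': at 1 ·f  emit P0@[25:25]
pos 26 'a': at 1 ·f  emit P0@[26:26]
pos 27 'd': at 7 ·f
pos 28 'a': at 1 ·f  emit P0@[28:28]
pos 29 'd': at 7 ·f
pos 30 'a': at 1 ·f  emit P0@[30:30]
pos 31 'e': at 5 ·f
pos 32 'b': at 6  emit P2@[31:32]
pos 33 'b': at 0 ·f
pos 34 'a': at 1  emit P0@[34:34]
pos 35 'd': at 7 ·f
pos 36 'b': at 8  emit P3@[35:36]
pos 37 'c': at 0 ·f
pos 38 'a': at 1  emit P0@[38:38]
pos 39 'e': at 5 ·f
pos 40 'b': at 6  emit P2@[39:40]
pos 41 'a': at 1 ·f  emit P0@[41:41]
pos 42 'a': at 1 ·f  emit P0@[42:42]
pos 43 'a': at 1 ·f  emit P0@[43:43]
pos 44 'a': at 1 ·f  emit P0@[44:44]
pos 45 'a': at 1 ·f  emit P0@[45:45]
pos 46 'e': at 5 ·f
pos 47 'a': at 1 ·f  emit P0@[47:47]
pos 48 'b': at 2
pos 49 'c': at 0 ·f
pos 50 'd': at 7
pos 51 'e': at 5 ·f
pos 52 'b': at 6  emit P2@[51:52]
pos 53 'b': at 0 ·f
pos 54 'd': at 7
pos 55 'a': at 1 ·f  emit P0@[55:55]
pos 56 'b': at 2
pos 57 'd': at 3
pos 58 'b': at 4  emit P1@[55:58],P3@[57:58]
pos 59 'd': at 7 ·f
pos 60 'b': at 8  emit P3@[59:60]
pos 61 'c': at 0 ·f
pos 62 'c': at 0
pos 63 'd': at 7
pos 64 'b': at 8  emit P3@[63:64]
pos 65 'c': at 0 ·f
pos 66 'b': at 0

Result: [[3,2],[5,2],[9,3],[13,3],[14,0],[19,0],[22,1],[22,3],[24,2],[25,0],[26,0],[28,0],[30,0],[32,2],[34,0],[36,3],[38,0],[40,2],[41,0],[42,0],[43,0],[44,0],[45,0],[47,0],[52,2],[55,0],[58,1],[58,3],[60,3],[64,3]]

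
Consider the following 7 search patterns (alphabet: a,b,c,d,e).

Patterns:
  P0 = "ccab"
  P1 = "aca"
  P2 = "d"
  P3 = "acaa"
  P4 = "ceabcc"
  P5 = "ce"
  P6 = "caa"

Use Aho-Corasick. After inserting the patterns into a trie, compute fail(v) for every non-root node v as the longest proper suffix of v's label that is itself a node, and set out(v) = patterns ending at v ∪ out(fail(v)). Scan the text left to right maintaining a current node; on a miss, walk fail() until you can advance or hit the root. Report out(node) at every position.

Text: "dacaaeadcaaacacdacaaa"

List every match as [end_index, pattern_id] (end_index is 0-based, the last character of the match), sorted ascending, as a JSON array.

Construct AC machine:
Trie (insert patterns):
  0='ε' goto a→5 c→1 d→8
  1='c' goto a→15 c→2 e→10
  2='cc' goto a→3
  3='cca' goto b→4
  4='ccab' goto ·  [P0 ends]
  5='a' goto c→6
  6='ac' goto a→7
  7='aca' goto a→9  [P1 ends]
  8='d' goto ·  [P2 ends]
  9='acaa' goto ·  [P3 ends]
  10='ce' goto a→11  [P5 ends]
  11='cea' goto b→12
  12='ceab' goto c→13
  13='ceabc' goto c→14
  14='ceabcc' goto ·  [P4 ends]
  15='ca' goto a→16
  16='caa' goto ·  [P6 ends]

BFS fail/out derivation:
  fail(1) 'c': from fail(0)=0 chase 'c': 0 ⇒ 0;  out=∅∪out(0)=∅
  fail(5) 'a': from fail(0)=0 chase 'a': 0 ⇒ 0;  out=∅∪out(0)=∅
  fail(8) 'd': from fail(0)=0 chase 'd': 0 ⇒ 0;  out={2}∪out(0)={2}
  fail(2) 'cc': from fail(1)=0 chase 'c': 0 ⇒ 1;  out=∅∪out(1)=∅
  fail(6) 'ac': from fail(5)=0 chase 'c': 0 ⇒ 1;  out=∅∪out(1)=∅
  fail(10) 'ce': from fail(1)=0 chase 'e': 0 ⇒ 0;  out={5}∪out(0)={5}
  fail(15) 'ca': from fail(1)=0 chase 'a': 0 ⇒ 5;  out=∅∪out(5)=∅
  fail(3) 'cca': from fail(2)=1 chase 'a': 1 ⇒ 15;  out=∅∪out(15)=∅
  fail(7) 'aca': from fail(6)=1 chase 'a': 1 ⇒ 15;  out={1}∪out(15)={1}
  fail(11) 'cea': from fail(10)=0 chase 'a': 0 ⇒ 5;  out=∅∪out(5)=∅
  fail(16) 'caa': from fail(15)=5 chase 'a': 5→0 ⇒ 5;  out={6}∪out(5)={6}
  fail(4) 'ccab': from fail(3)=15 chase 'b': 15→5→0 ⇒ 0;  out={0}∪out(0)={0}
  fail(9) 'acaa': from fail(7)=15 chase 'a': 15 ⇒ 16;  out={3}∪out(16)={3,6}
  fail(12) 'ceab': from fail(11)=5 chase 'b': 5→0 ⇒ 0;  out=∅∪out(0)=∅
  fail(13) 'ceabc': from fail(12)=0 chase 'c': 0 ⇒ 1;  out=∅∪out(1)=∅
  fail(14) 'ceabcc': from fail(13)=1 chase 'c': 1 ⇒ 2;  out={4}∪out(2)={4}

Text stream:
[0] read 'd'  n0⇒n8  → match P2@[0:0]
[1] read 'a'  n8⇒n5 (fail-walked)
[2] read 'c'  n5⇒n6
[3] read 'a'  n6⇒n7  → match P1@[1:3]
[4] read 'a'  n7⇒n9  → match P3@[1:4],P6@[2:4]
[5] read 'e'  n9⇒n0 (fail-walked)
[6] read 'a'  n0⇒n5
[7] read 'd'  n5⇒n8 (fail-walked)  → match P2@[7:7]
[8] read 'c'  n8⇒n1 (fail-walked)
[9] read 'a'  n1⇒n15
[10] read 'a'  n15⇒n16  → match P6@[8:10]
[11] read 'a'  n16⇒n5 (fail-walked)
[12] read 'c'  n5⇒n6
[13] read 'a'  n6⇒n7  → match P1@[11:13]
[14] read 'c'  n7⇒n6 (fail-walked)
[15] read 'd'  n6⇒n8 (fail-walked)  → match P2@[15:15]
[16] read 'a'  n8⇒n5 (fail-walked)
[17] read 'c'  n5⇒n6
[18] read 'a'  n6⇒n7  → match P1@[16:18]
[19] read 'a'  n7⇒n9  → match P3@[16:19],P6@[17:19]
[20] read 'a'  n9⇒n5 (fail-walked)

All matches (sorted): [[0,2],[3,1],[4,3],[4,6],[7,2],[10,6],[13,1],[15,2],[18,1],[19,3],[19,6]]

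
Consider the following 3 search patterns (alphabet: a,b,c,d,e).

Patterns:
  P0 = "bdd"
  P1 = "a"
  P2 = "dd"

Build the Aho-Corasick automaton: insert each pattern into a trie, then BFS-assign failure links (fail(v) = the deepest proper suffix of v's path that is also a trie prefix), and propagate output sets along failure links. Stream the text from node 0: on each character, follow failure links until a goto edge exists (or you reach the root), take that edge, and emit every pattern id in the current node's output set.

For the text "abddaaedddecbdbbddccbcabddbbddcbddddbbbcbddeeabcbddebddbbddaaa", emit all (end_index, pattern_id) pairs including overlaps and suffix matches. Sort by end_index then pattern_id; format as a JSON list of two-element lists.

Build:
Trie nodes:
  0='ε' goto a→4 b→1 d→5
  1='b' goto d→2
  2='bd' goto d→3
  3='bdd' goto ·  [P0 ends]
  4='a' goto ·  [P1 ends]
  5='d' goto d→6
  6='dd' goto ·  [P2 ends]

Failure links (BFS by depth):
  n1('b'): parent n0 fail=0; on 'b' 0 → fail=0;  out ∅∪∅=∅
  n4('a'): parent n0 fail=0; on 'a' 0 → fail=0;  out {1}∪∅={1}
  n5('d'): parent n0 fail=0; on 'd' 0 → fail=0;  out ∅∪∅=∅
  n2('bd'): parent n1 fail=0; on 'd' 0 → fail=5;  out ∅∪∅=∅
  n6('dd'): parent n5 fail=0; on 'd' 0 → fail=5;  out {2}∪∅={2}
  n3('bdd'): parent n2 fail=5; on 'd' 5 → fail=6;  out {0}∪{2}={0,2}

Text stream:
[0] read 'a'  n0⇒n4  ** P1@[0:0]
[1] read 'b'  n4⇒n1 (via fail)
[2] read 'd'  n1⇒n2
[3] read 'd'  n2⇒n3  ** P0@[1:3],P2@[2:3]
[4] read 'a'  n3⇒n4 (via fail)  ** P1@[4:4]
[5] read 'a'  n4⇒n4 (via fail)  ** P1@[5:5]
[6] read 'e'  n4⇒n0 (via fail)
[7] read 'd'  n0⇒n5
[8] read 'd'  n5⇒n6  ** P2@[7:8]
[9] read 'd'  n6⇒n6 (via fail)  ** P2@[8:9]
[10] read 'e'  n6⇒n0 (via fail)
[11] read 'c'  n0⇒n0
[12] read 'b'  n0⇒n1
[13] read 'd'  n1⇒n2
[14] read 'b'  n2⇒n1 (via fail)
[15] read 'b'  n1⇒n1 (via fail)
[16] read 'd'  n1⇒n2
[17] read 'd'  n2⇒n3  ** P0@[15:17],P2@[16:17]
[18] read 'c'  n3⇒n0 (via fail)
[19] read 'c'  n0⇒n0
[20] read 'b'  n0⇒n1
[21] read 'c'  n1⇒n0 (via fail)
[22] read 'a'  n0⇒n4  ** P1@[22:22]
[23] read 'b'  n4⇒n1 (via fail)
[24] read 'd'  n1⇒n2
[25] read 'd'  n2⇒n3  ** P0@[23:25],P2@[24:25]
[26] read 'b'  n3⇒n1 (via fail)
[27] read 'b'  n1⇒n1 (via fail)
[28] read 'd'  n1⇒n2
[29] read 'd'  n2⇒n3  ** P0@[27:29],P2@[28:29]
[30] read 'c'  n3⇒n0 (via fail)
[31] read 'b'  n0⇒n1
[32] read 'd'  n1⇒n2
[33] read 'd'  n2⇒n3  ** P0@[31:33],P2@[32:33]
[34] read 'd'  n3⇒n6 (via fail)  ** P2@[33:34]
[35] read 'd'  n6⇒n6 (via fail)  ** P2@[34:35]
[36] read 'b'  n6⇒n1 (via fail)
[37] read 'b'  n1⇒n1 (via fail)
[38] read 'b'  n1⇒n1 (via fail)
[39] read 'c'  n1⇒n0 (via fail)
[40] read 'b'  n0⇒n1
[41] read 'd'  n1⇒n2
[42] read 'd'  n2⇒n3  ** P0@[40:42],P2@[41:42]
[43] read 'e'  n3⇒n0 (via fail)
[44] read 'e'  n0⇒n0
[45] read 'a'  n0⇒n4  ** P1@[45:45]
[46] read 'b'  n4⇒n1 (via fail)
[47] read 'c'  n1⇒n0 (via fail)
[48] read 'b'  n0⇒n1
[49] read 'd'  n1⇒n2
[50] read 'd'  n2⇒n3  ** P0@[48:50],P2@[49:50]
[51] read 'e'  n3⇒n0 (via fail)
[52] read 'b'  n0⇒n1
[53] read 'd'  n1⇒n2
[54] read 'd'  n2⇒n3  ** P0@[52:54],P2@[53:54]
[55] read 'b'  n3⇒n1 (via fail)
[56] read 'b'  n1⇒n1 (via fail)
[57] read 'd'  n1⇒n2
[58] read 'd'  n2⇒n3  ** P0@[56:58],P2@[57:58]
[59] read 'a'  n3⇒n4 (via fail)  ** P1@[59:59]
[60] read 'a'  n4⇒n4 (via fail)  ** P1@[60:60]
[61] read 'a'  n4⇒n4 (via fail)  ** P1@[61:61]

Matches: [[0,1],[3,0],[3,2],[4,1],[5,1],[8,2],[9,2],[17,0],[17,2],[22,1],[25,0],[25,2],[29,0],[29,2],[33,0],[33,2],[34,2],[35,2],[42,0],[42,2],[45,1],[50,0],[50,2],[54,0],[54,2],[58,0],[58,2],[59,1],[60,1],[61,1]]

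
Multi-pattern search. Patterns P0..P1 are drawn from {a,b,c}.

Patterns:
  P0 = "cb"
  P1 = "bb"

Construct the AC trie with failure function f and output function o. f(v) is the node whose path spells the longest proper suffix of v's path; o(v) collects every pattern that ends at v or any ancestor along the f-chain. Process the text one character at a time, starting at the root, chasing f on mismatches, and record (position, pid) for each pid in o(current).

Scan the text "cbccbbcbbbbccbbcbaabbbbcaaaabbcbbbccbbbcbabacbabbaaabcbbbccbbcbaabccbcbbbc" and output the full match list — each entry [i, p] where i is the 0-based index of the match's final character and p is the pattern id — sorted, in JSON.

Build:
Trie nodes:
  0='ε' goto b→3 c→1
  1='c' goto b→2
  2='cb' goto ·  ←P0
  3='b' goto b→4
  4='bb' goto ·  ←P1

BFS fail/out derivation:
  n1('c'): parent n0 fail=0; on 'c' 0 → fail=0;  out ∅∪∅=∅
  n3('b'): parent n0 fail=0; on 'b' 0 → fail=0;  out ∅∪∅=∅
  n2('cb'): parent n1 fail=0; on 'b' 0 → fail=3;  out {0}∪∅={0}
  n4('bb'): parent n3 fail=0; on 'b' 0 → fail=3;  out {1}∪∅={1}

Scan:
[0] read 'c'  n0⇒n1
[1] read 'b'  n1⇒n2  ** P0@[0:1]
[2] read 'c'  n2⇒n1 (fail-walked)
[3] read 'c'  n1⇒n1 (fail-walked)
[4] read 'b'  n1⇒n2  ** P0@[3:4]
[5] read 'b'  n2⇒n4 (fail-walked)  ** P1@[4:5]
[6] read 'c'  n4⇒n1 (fail-walked)
[7] read 'b'  n1⇒n2  ** P0@[6:7]
[8] read 'b'  n2⇒n4 (fail-walked)  ** P1@[7:8]
[9] read 'b'  n4⇒n4 (fail-walked)  ** P1@[8:9]
[10] read 'b'  n4⇒n4 (fail-walked)  ** P1@[9:10]
[11] read 'c'  n4⇒n1 (fail-walked)
[12] read 'c'  n1⇒n1 (fail-walked)
[13] read 'b'  n1⇒n2  ** P0@[12:13]
[14] read 'b'  n2⇒n4 (fail-walked)  ** P1@[13:14]
[15] read 'c'  n4⇒n1 (fail-walked)
[16] read 'b'  n1⇒n2  ** P0@[15:16]
[17] read 'a'  n2⇒n0 (fail-walked)
[18] read 'a'  n0⇒n0
[19] read 'b'  n0⇒n3
[20] read 'b'  n3⇒n4  ** P1@[19:20]
[21] read 'b'  n4⇒n4 (fail-walked)  ** P1@[20:21]
[22] read 'b'  n4⇒n4 (fail-walked)  ** P1@[21:22]
[23] read 'c'  n4⇒n1 (fail-walked)
[24] read 'a'  n1⇒n0 (fail-walked)
[25] read 'a'  n0⇒n0
[26] read 'a'  n0⇒n0
[27] read 'a'  n0⇒n0
[28] read 'b'  n0⇒n3
[29] read 'b'  n3⇒n4  ** P1@[28:29]
[30] read 'c'  n4⇒n1 (fail-walked)
[31] read 'b'  n1⇒n2  ** P0@[30:31]
[32] read 'b'  n2⇒n4 (fail-walked)  ** P1@[31:32]
[33] read 'b'  n4⇒n4 (fail-walked)  ** P1@[32:33]
[34] read 'c'  n4⇒n1 (fail-walked)
[35] read 'c'  n1⇒n1 (fail-walked)
[36] read 'b'  n1⇒n2  ** P0@[35:36]
[37] read 'b'  n2⇒n4 (fail-walked)  ** P1@[36:37]
[38] read 'b'  n4⇒n4 (fail-walked)  ** P1@[37:38]
[39] read 'c'  n4⇒n1 (fail-walked)
[40] read 'b'  n1⇒n2  ** P0@[39:40]
[41] read 'a'  n2⇒n0 (fail-walked)
[42] read 'b'  n0⇒n3
[43] read 'a'  n3⇒n0 (fail-walked)
[44] read 'c'  n0⇒n1
[45] read 'b'  n1⇒n2  ** P0@[44:45]
[46] read 'a'  n2⇒n0 (fail-walked)
[47] read 'b'  n0⇒n3
[48] read 'b'  n3⇒n4  ** P1@[47:48]
[49] read 'a'  n4⇒n0 (fail-walked)
[50] read 'a'  n0⇒n0
[51] read 'a'  n0⇒n0
[52] read 'b'  n0⇒n3
[53] read 'c'  n3⇒n1 (fail-walked)
[54] read 'b'  n1⇒n2  ** P0@[53:54]
[55] read 'b'  n2⇒n4 (fail-walked)  ** P1@[54:55]
[56] read 'b'  n4⇒n4 (fail-walked)  ** P1@[55:56]
[57] read 'c'  n4⇒n1 (fail-walked)
[58] read 'c'  n1⇒n1 (fail-walked)
[59] read 'b'  n1⇒n2  ** P0@[58:59]
[60] read 'b'  n2⇒n4 (fail-walked)  ** P1@[59:60]
[61] read 'c'  n4⇒n1 (fail-walked)
[62] read 'b'  n1⇒n2  ** P0@[61:62]
[63] read 'a'  n2⇒n0 (fail-walked)
[64] read 'a'  n0⇒n0
[65] read 'b'  n0⇒n3
[66] read 'c'  n3⇒n1 (fail-walked)
[67] read 'c'  n1⇒n1 (fail-walked)
[68] read 'b'  n1⇒n2  ** P0@[67:68]
[69] read 'c'  n2⇒n1 (fail-walked)
[70] read 'b'  n1⇒n2  ** P0@[69:70]
[71] read 'b'  n2⇒n4 (fail-walked)  ** P1@[70:71]
[72] read 'b'  n4⇒n4 (fail-walked)  ** P1@[71:72]
[73] read 'c'  n4⇒n1 (fail-walked)

All matches (sorted): [[1,0],[4,0],[5,1],[7,0],[8,1],[9,1],[10,1],[13,0],[14,1],[16,0],[20,1],[21,1],[22,1],[29,1],[31,0],[32,1],[33,1],[36,0],[37,1],[38,1],[40,0],[45,0],[48,1],[54,0],[55,1],[56,1],[59,0],[60,1],[62,0],[68,0],[70,0],[71,1],[72,1]]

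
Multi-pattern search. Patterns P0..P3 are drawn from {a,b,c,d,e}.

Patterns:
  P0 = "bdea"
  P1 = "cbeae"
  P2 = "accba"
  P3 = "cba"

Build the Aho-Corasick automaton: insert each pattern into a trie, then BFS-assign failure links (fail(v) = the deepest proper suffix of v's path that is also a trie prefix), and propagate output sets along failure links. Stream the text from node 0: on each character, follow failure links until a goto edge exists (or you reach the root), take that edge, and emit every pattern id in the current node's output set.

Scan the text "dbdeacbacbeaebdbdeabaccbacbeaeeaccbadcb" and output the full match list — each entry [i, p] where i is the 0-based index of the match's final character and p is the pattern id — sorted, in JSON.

Build:
Trie nodes:
  0='ε' goto a→10 b→1 c→5
  1='b' goto d→2
  2='bd' goto e→3
  3='bde' goto a→4
  4='bdea' goto ·  ←P0
  5='c' goto b→6
  6='cb' goto a→15 e→7
  7='cbe' goto a→8
  8='cbea' goto e→9
  9='cbeae' goto ·  ←P1
  10='a' goto c→11
  11='ac' goto c→12
  12='acc' goto b→13
  13='accb' goto a→14
  14='accba' goto ·  ←P2
  15='cba' goto ·  ←P3

Failure links (BFS by depth):
  n1('b'): parent n0 fail=0; on 'b' 0 → fail=0;  out ∅∪∅=∅
  n5('c'): parent n0 fail=0; on 'c' 0 → fail=0;  out ∅∪∅=∅
  n10('a'): parent n0 fail=0; on 'a' 0 → fail=0;  out ∅∪∅=∅
  n2('bd'): parent n1 fail=0; on 'd' 0 → fail=0;  out ∅∪∅=∅
  n6('cb'): parent n5 fail=0; on 'b' 0 → fail=1;  out ∅∪∅=∅
  n11('ac'): parent n10 fail=0; on 'c' 0 → fail=5;  out ∅∪∅=∅
  n3('bde'): parent n2 fail=0; on 'e' 0 → fail=0;  out ∅∪∅=∅
  n7('cbe'): parent n6 fail=1; on 'e' 1→0 → fail=0;  out ∅∪∅=∅
  n12('acc'): parent n11 fail=5; on 'c' 5→0 → fail=5;  out ∅∪∅=∅
  n15('cba'): parent n6 fail=1; on 'a' 1→0 → fail=10;  out {3}∪∅={3}
  n4('bdea'): parent n3 fail=0; on 'a' 0 → fail=10;  out {0}∪∅={0}
  n8('cbea'): parent n7 fail=0; on 'a' 0 → fail=10;  out ∅∪∅=∅
  n13('accb'): parent n12 fail=5; on 'b' 5 → fail=6;  out ∅∪∅=∅
  n9('cbeae'): parent n8 fail=10; on 'e' 10→0 → fail=0;  out {1}∪∅={1}
  n14('accba'): parent n13 fail=6; on 'a' 6 → fail=15;  out {2}∪{3}={2,3}

Scan:
[0] read 'd'  n0⇒n0
[1] read 'b'  n0⇒n1
[2] read 'd'  n1⇒n2
[3] read 'e'  n2⇒n3
[4] read 'a'  n3⇒n4  emit P0@[1:4]
[5] read 'c'  n4⇒n11 (via fail)
[6] read 'b'  n11⇒n6 (via fail)
[7] read 'a'  n6⇒n15  emit P3@[5:7]
[8] read 'c'  n15⇒n11 (via fail)
[9] read 'b'  n11⇒n6 (via fail)
[10] read 'e'  n6⇒n7
[11] read 'a'  n7⇒n8
[12] read 'e'  n8⇒n9  emit P1@[8:12]
[13] read 'b'  n9⇒n1 (via fail)
[14] read 'd'  n1⇒n2
[15] read 'b'  n2⇒n1 (via fail)
[16] read 'd'  n1⇒n2
[17] read 'e'  n2⇒n3
[18] read 'a'  n3⇒n4  emit P0@[15:18]
[19] read 'b'  n4⇒n1 (via fail)
[20] read 'a'  n1⇒n10 (via fail)
[21] read 'c'  n10⇒n11
[22] read 'c'  n11⇒n12
[23] read 'b'  n12⇒n13
[24] read 'a'  n13⇒n14  emit P2@[20:24],P3@[22:24]
[25] read 'c'  n14⇒n11 (via fail)
[26] read 'b'  n11⇒n6 (via fail)
[27] read 'e'  n6⇒n7
[28] read 'a'  n7⇒n8
[29] read 'e'  n8⇒n9  emit P1@[25:29]
[30] read 'e'  n9⇒n0 (via fail)
[31] read 'a'  n0⇒n10
[32] read 'c'  n10⇒n11
[33] read 'c'  n11⇒n12
[34] read 'b'  n12⇒n13
[35] read 'a'  n13⇒n14  emit P2@[31:35],P3@[33:35]
[36] read 'd'  n14⇒n0 (via fail)
[37] read 'c'  n0⇒n5
[38] read 'b'  n5⇒n6

Result: [[4,0],[7,3],[12,1],[18,0],[24,2],[24,3],[29,1],[35,2],[35,3]]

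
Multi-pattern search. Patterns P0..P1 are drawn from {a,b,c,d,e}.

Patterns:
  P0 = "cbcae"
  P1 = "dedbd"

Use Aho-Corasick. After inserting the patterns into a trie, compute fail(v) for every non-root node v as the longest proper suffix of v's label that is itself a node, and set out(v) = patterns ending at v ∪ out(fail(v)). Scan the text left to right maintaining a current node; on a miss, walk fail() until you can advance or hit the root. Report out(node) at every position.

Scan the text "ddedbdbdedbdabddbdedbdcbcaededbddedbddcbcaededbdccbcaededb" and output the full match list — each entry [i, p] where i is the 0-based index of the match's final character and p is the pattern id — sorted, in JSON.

Build automaton:
Trie nodes:
  0='ε' goto c→1 d→6
  1='c' goto b→2
  2='cb' goto c→3
  3='cbc' goto a→4
  4='cbca' goto e→5
  5='cbcae' goto ·  [P0 ends]
  6='d' goto e→7
  7='de' goto d→8
  8='ded' goto b→9
  9='dedb' goto d→10
  10='dedbd' goto ·  [P1 ends]

Failure links (BFS by depth):
  n1('c'): parent n0 fail=0; on 'c' 0 → fail=0;  out ∅∪∅=∅
  n6('d'): parent n0 fail=0; on 'd' 0 → fail=0;  out ∅∪∅=∅
  n2('cb'): parent n1 fail=0; on 'b' 0 → fail=0;  out ∅∪∅=∅
  n7('de'): parent n6 fail=0; on 'e' 0 → fail=0;  out ∅∪∅=∅
  n3('cbc'): parent n2 fail=0; on 'c' 0 → fail=1;  out ∅∪∅=∅
  n8('ded'): parent n7 fail=0; on 'd' 0 → fail=6;  out ∅∪∅=∅
  n4('cbca'): parent n3 fail=1; on 'a' 1→0 → fail=0;  out ∅∪∅=∅
  n9('dedb'): parent n8 fail=6; on 'b' 6→0 → fail=0;  out ∅∪∅=∅
  n5('cbcae'): parent n4 fail=0; on 'e' 0 → fail=0;  out {0}∪∅={0}
  n10('dedbd'): parent n9 fail=0; on 'd' 0 → fail=6;  out {1}∪∅={1}

Run:
pos 0 'd': at 6
pos 1 'd': at 6 (fail-walked)
pos 2 'e': at 7
pos 3 'd': at 8
pos 4 'b': at 9
pos 5 'd': at 10  emit P1@[1:5]
pos 6 'b': at 0 (fail-walked)
pos 7 'd': at 6
pos 8 'e': at 7
pos 9 'd': at 8
pos 10 'b': at 9
pos 11 'd': at 10  emit P1@[7:11]
pos 12 'a': at 0 (fail-walked)
pos 13 'b': at 0
pos 14 'd': at 6
pos 15 'd': at 6 (fail-walked)
pos 16 'b': at 0 (fail-walked)
pos 17 'd': at 6
pos 18 'e': at 7
pos 19 'd': at 8
pos 20 'b': at 9
pos 21 'd': at 10  emit P1@[17:21]
pos 22 'c': at 1 (fail-walked)
pos 23 'b': at 2
pos 24 'c': at 3
pos 25 'a': at 4
pos 26 'e': at 5  emit P0@[22:26]
pos 27 'd': at 6 (fail-walked)
pos 28 'e': at 7
pos 29 'd': at 8
pos 30 'b': at 9
pos 31 'd': at 10  emit P1@[27:31]
pos 32 'd': at 6 (fail-walked)
pos 33 'e': at 7
pos 34 'd': at 8
pos 35 'b': at 9
pos 36 'd': at 10  emit P1@[32:36]
pos 37 'd': at 6 (fail-walked)
pos 38 'c': at 1 (fail-walked)
pos 39 'b': at 2
pos 40 'c': at 3
pos 41 'a': at 4
pos 42 'e': at 5  emit P0@[38:42]
pos 43 'd': at 6 (fail-walked)
pos 44 'e': at 7
pos 45 'd': at 8
pos 46 'b': at 9
pos 47 'd': at 10  emit P1@[43:47]
pos 48 'c': at 1 (fail-walked)
pos 49 'c': at 1 (fail-walked)
pos 50 'b': at 2
pos 51 'c': at 3
pos 52 'a': at 4
pos 53 'e': at 5  emit P0@[49:53]
pos 54 'd': at 6 (fail-walked)
pos 55 'e': at 7
pos 56 'd': at 8
pos 57 'b': at 9

Matches: [[5,1],[11,1],[21,1],[26,0],[31,1],[36,1],[42,0],[47,1],[53,0]]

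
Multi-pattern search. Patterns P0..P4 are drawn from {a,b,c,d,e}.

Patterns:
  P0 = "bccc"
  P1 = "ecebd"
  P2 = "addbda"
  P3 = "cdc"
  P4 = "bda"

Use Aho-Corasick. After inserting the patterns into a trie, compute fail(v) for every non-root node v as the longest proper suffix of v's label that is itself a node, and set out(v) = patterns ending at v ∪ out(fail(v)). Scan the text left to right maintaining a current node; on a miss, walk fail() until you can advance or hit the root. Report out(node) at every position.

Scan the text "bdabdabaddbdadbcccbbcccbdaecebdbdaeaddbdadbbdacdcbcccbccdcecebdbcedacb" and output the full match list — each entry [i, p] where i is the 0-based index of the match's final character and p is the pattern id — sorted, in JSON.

Construct AC machine:
Trie nodes:
  0='ε' goto a→10 b→1 c→16 e→5
  1='b' goto c→2 d→19
  2='bc' goto c→3
  3='bcc' goto c→4
  4='bccc' goto ·  ←P0
  5='e' goto c→6
  6='ec' goto e→7
  7='ece' goto b→8
  8='eceb' goto d→9
  9='ecebd' goto ·  ←P1
  10='a' goto d→11
  11='ad' goto d→12
  12='add' goto b→13
  13='addb' goto d→14
  14='addbd' goto a→15
  15='addbda' goto ·  ←P2
  16='c' goto d→17
  17='cd' goto c→18
  18='cdc' goto ·  ←P3
  19='bd' goto a→20
  20='bda' goto ·  ←P4

BFS fail/out derivation:
  fail(1) 'b': from fail(0)=0 chase 'b': 0 ⇒ 0;  out=∅∪out(0)=∅
  fail(5) 'e': from fail(0)=0 chase 'e': 0 ⇒ 0;  out=∅∪out(0)=∅
  fail(10) 'a': from fail(0)=0 chase 'a': 0 ⇒ 0;  out=∅∪out(0)=∅
  fail(16) 'c': from fail(0)=0 chase 'c': 0 ⇒ 0;  out=∅∪out(0)=∅
  fail(2) 'bc': from fail(1)=0 chase 'c': 0 ⇒ 16;  out=∅∪out(16)=∅
  fail(6) 'ec': from fail(5)=0 chase 'c': 0 ⇒ 16;  out=∅∪out(16)=∅
  fail(11) 'ad': from fail(10)=0 chase 'd': 0 ⇒ 0;  out=∅∪out(0)=∅
  fail(17) 'cd': from fail(16)=0 chase 'd': 0 ⇒ 0;  out=∅∪out(0)=∅
  fail(19) 'bd': from fail(1)=0 chase 'd': 0 ⇒ 0;  out=∅∪out(0)=∅
  fail(3) 'bcc': from fail(2)=16 chase 'c': 16→0 ⇒ 16;  out=∅∪out(16)=∅
  fail(7) 'ece': from fail(6)=16 chase 'e': 16→0 ⇒ 5;  out=∅∪out(5)=∅
  fail(12) 'add': from fail(11)=0 chase 'd': 0 ⇒ 0;  out=∅∪out(0)=∅
  fail(18) 'cdc': from fail(17)=0 chase 'c': 0 ⇒ 16;  out={3}∪out(16)={3}
  fail(20) 'bda': from fail(19)=0 chase 'a': 0 ⇒ 10;  out={4}∪out(10)={4}
  fail(4) 'bccc': from fail(3)=16 chase 'c': 16→0 ⇒ 16;  out={0}∪out(16)={0}
  fail(8) 'eceb': from fail(7)=5 chase 'b': 5→0 ⇒ 1;  out=∅∪out(1)=∅
  fail(13) 'addb': from fail(12)=0 chase 'b': 0 ⇒ 1;  out=∅∪out(1)=∅
  fail(9) 'ecebd': from fail(8)=1 chase 'd': 1 ⇒ 19;  out={1}∪out(19)={1}
  fail(14) 'addbd': from fail(13)=1 chase 'd': 1 ⇒ 19;  out=∅∪out(19)=∅
  fail(15) 'addbda': from fail(14)=19 chase 'a': 19 ⇒ 20;  out={2}∪out(20)={2,4}

Scan:
pos 0 'b': at 1
pos 1 'd': at 19
pos 2 'a': at 20  → match P4@[0:2]
pos 3 'b': at 1 ·f
pos 4 'd': at 19
pos 5 'a': at 20  → match P4@[3:5]
pos 6 'b': at 1 ·f
pos 7 'a': at 10 ·f
pos 8 'd': at 11
pos 9 'd': at 12
pos 10 'b': at 13
pos 11 'd': at 14
pos 12 'a': at 15  → match P2@[7:12],P4@[10:12]
pos 13 'd': at 11 ·f
pos 14 'b': at 1 ·f
pos 15 'c': at 2
pos 16 'c': at 3
pos 17 'c': at 4  → match P0@[14:17]
pos 18 'b': at 1 ·f
pos 19 'b': at 1 ·f
pos 20 'c': at 2
pos 21 'c': at 3
pos 22 'c': at 4  → match P0@[19:22]
pos 23 'b': at 1 ·f
pos 24 'd': at 19
pos 25 'a': at 20  → match P4@[23:25]
pos 26 'e': at 5 ·f
pos 27 'c': at 6
pos 28 'e': at 7
pos 29 'b': at 8
pos 30 'd': at 9  → match P1@[26:30]
pos 31 'b': at 1 ·f
pos 32 'd': at 19
pos 33 'a': at 20  → match P4@[31:33]
pos 34 'e': at 5 ·f
pos 35 'a': at 10 ·f
pos 36 'd': at 11
pos 37 'd': at 12
pos 38 'b': at 13
pos 39 'd': at 14
pos 40 'a': at 15  → match P2@[35:40],P4@[38:40]
pos 41 'd': at 11 ·f
pos 42 'b': at 1 ·f
pos 43 'b': at 1 ·f
pos 44 'd': at 19
pos 45 'a': at 20  → match P4@[43:45]
pos 46 'c': at 16 ·f
pos 47 'd': at 17
pos 48 'c': at 18  → match P3@[46:48]
pos 49 'b': at 1 ·f
pos 50 'c': at 2
pos 51 'c': at 3
pos 52 'c': at 4  → match P0@[49:52]
pos 53 'b': at 1 ·f
pos 54 'c': at 2
pos 55 'c': at 3
pos 56 'd': at 17 ·f
pos 57 'c': at 18  → match P3@[55:57]
pos 58 'e': at 5 ·f
pos 59 'c': at 6
pos 60 'e': at 7
pos 61 'b': at 8
pos 62 'd': at 9  → match P1@[58:62]
pos 63 'b': at 1 ·f
pos 64 'c': at 2
pos 65 'e': at 5 ·f
pos 66 'd': at 0 ·f
pos 67 'a': at 10
pos 68 'c': at 16 ·f
pos 69 'b': at 1 ·f

All matches (sorted): [[2,4],[5,4],[12,2],[12,4],[17,0],[22,0],[25,4],[30,1],[33,4],[40,2],[40,4],[45,4],[48,3],[52,0],[57,3],[62,1]]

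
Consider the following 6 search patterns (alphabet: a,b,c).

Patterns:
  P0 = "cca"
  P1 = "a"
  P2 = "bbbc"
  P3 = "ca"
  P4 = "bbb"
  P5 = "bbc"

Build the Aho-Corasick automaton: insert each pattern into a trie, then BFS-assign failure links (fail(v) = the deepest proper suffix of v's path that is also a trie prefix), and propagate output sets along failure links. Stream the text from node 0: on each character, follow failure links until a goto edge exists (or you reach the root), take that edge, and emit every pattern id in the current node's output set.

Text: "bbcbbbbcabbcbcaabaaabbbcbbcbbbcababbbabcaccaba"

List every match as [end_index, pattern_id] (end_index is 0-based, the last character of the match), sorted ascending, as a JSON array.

Construct AC machine:
Trie nodes:
  0='ε' goto a→4 b→5 c→1
  1='c' goto a→9 c→2
  2='cc' goto a→3
  3='cca' goto ·  ←P0
  4='a' goto ·  ←P1
  5='b' goto b→6
  6='bb' goto b→7 c→10
  7='bbb' goto c→8  ←P4
  8='bbbc' goto ·  ←P2
  9='ca' goto ·  ←P3
  10='bbc' goto ·  ←P5

BFS fail/out derivation:
  n1('c'): parent n0 fail=0; on 'c' 0 → fail=0;  out ∅∪∅=∅
  n4('a'): parent n0 fail=0; on 'a' 0 → fail=0;  out {1}∪∅={1}
  n5('b'): parent n0 fail=0; on 'b' 0 → fail=0;  out ∅∪∅=∅
  n2('cc'): parent n1 fail=0; on 'c' 0 → fail=1;  out ∅∪∅=∅
  n6('bb'): parent n5 fail=0; on 'b' 0 → fail=5;  out ∅∪∅=∅
  n9('ca'): parent n1 fail=0; on 'a' 0 → fail=4;  out {3}∪{1}={1,3}
  n3('cca'): parent n2 fail=1; on 'a' 1 → fail=9;  out {0}∪{1,3}={0,1,3}
  n7('bbb'): parent n6 fail=5; on 'b' 5 → fail=6;  out {4}∪∅={4}
  n10('bbc'): parent n6 fail=5; on 'c' 5→0 → fail=1;  out {5}∪∅={5}
  n8('bbbc'): parent n7 fail=6; on 'c' 6 → fail=10;  out {2}∪{5}={2,5}

Text stream:
[0] read 'b'  n0⇒n5
[1] read 'b'  n5⇒n6
[2] read 'c'  n6⇒n10  emit P5@[0:2]
[3] read 'b'  n10⇒n5 (via fail)
[4] read 'b'  n5⇒n6
[5] read 'b'  n6⇒n7  emit P4@[3:5]
[6] read 'b'  n7⇒n7 (via fail)  emit P4@[4:6]
[7] read 'c'  n7⇒n8  emit P2@[4:7],P5@[5:7]
[8] read 'a'  n8⇒n9 (via fail)  emit P1@[8:8],P3@[7:8]
[9] read 'b'  n9⇒n5 (via fail)
[10] read 'b'  n5⇒n6
[11] read 'c'  n6⇒n10  emit P5@[9:11]
[12] read 'b'  n10⇒n5 (via fail)
[13] read 'c'  n5⇒n1 (via fail)
[14] read 'a'  n1⇒n9  emit P1@[14:14],P3@[13:14]
[15] read 'a'  n9⇒n4 (via fail)  emit P1@[15:15]
[16] read 'b'  n4⇒n5 (via fail)
[17] read 'a'  n5⇒n4 (via fail)  emit P1@[17:17]
[18] read 'a'  n4⇒n4 (via fail)  emit P1@[18:18]
[19] read 'a'  n4⇒n4 (via fail)  emit P1@[19:19]
[20] read 'b'  n4⇒n5 (via fail)
[21] read 'b'  n5⇒n6
[22] read 'b'  n6⇒n7  emit P4@[20:22]
[23] read 'c'  n7⇒n8  emit P2@[20:23],P5@[21:23]
[24] read 'b'  n8⇒n5 (via fail)
[25] read 'b'  n5⇒n6
[26] read 'c'  n6⇒n10  emit P5@[24:26]
[27] read 'b'  n10⇒n5 (via fail)
[28] read 'b'  n5⇒n6
[29] read 'b'  n6⇒n7  emit P4@[27:29]
[30] read 'c'  n7⇒n8  emit P2@[27:30],P5@[28:30]
[31] read 'a'  n8⇒n9 (via fail)  emit P1@[31:31],P3@[30:31]
[32] read 'b'  n9⇒n5 (via fail)
[33] read 'a'  n5⇒n4 (via fail)  emit P1@[33:33]
[34] read 'b'  n4⇒n5 (via fail)
[35] read 'b'  n5⇒n6
[36] read 'b'  n6⇒n7  emit P4@[34:36]
[37] read 'a'  n7⇒n4 (via fail)  emit P1@[37:37]
[38] read 'b'  n4⇒n5 (via fail)
[39] read 'c'  n5⇒n1 (via fail)
[40] read 'a'  n1⇒n9  emit P1@[40:40],P3@[39:40]
[41] read 'c'  n9⇒n1 (via fail)
[42] read 'c'  n1⇒n2
[43] read 'a'  n2⇒n3  emit P0@[41:43],P1@[43:43],P3@[42:43]
[44] read 'b'  n3⇒n5 (via fail)
[45] read 'a'  n5⇒n4 (via fail)  emit P1@[45:45]

Result: [[2,5],[5,4],[6,4],[7,2],[7,5],[8,1],[8,3],[11,5],[14,1],[14,3],[15,1],[17,1],[18,1],[19,1],[22,4],[23,2],[23,5],[26,5],[29,4],[30,2],[30,5],[31,1],[31,3],[33,1],[36,4],[37,1],[40,1],[40,3],[43,0],[43,1],[43,3],[45,1]]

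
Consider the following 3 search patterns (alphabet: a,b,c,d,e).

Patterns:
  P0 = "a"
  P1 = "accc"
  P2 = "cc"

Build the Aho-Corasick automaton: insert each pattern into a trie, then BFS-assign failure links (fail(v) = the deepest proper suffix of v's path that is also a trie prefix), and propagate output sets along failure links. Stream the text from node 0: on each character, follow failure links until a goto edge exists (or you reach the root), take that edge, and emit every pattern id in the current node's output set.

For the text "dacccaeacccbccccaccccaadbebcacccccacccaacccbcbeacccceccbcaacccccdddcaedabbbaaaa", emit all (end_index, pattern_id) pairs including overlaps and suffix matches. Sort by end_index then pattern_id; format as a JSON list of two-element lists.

Build:
Trie nodes:
  n0 'ε': a→1 c→5
  n1 'a': c→2  [P0 ends]
  n2 'ac': c→3
  n3 'acc': c→4
  n4 'accc': ·  [P1 ends]
  n5 'c': c→6
  n6 'cc': ·  [P2 ends]

Failure links (BFS by depth):
  n1('a'): parent n0 fail=0; on 'a' 0 → fail=0;  out {0}∪∅={0}
  n5('c'): parent n0 fail=0; on 'c' 0 → fail=0;  out ∅∪∅=∅
  n2('ac'): parent n1 fail=0; on 'c' 0 → fail=5;  out ∅∪∅=∅
  n6('cc'): parent n5 fail=0; on 'c' 0 → fail=5;  out {2}∪∅={2}
  n3('acc'): parent n2 fail=5; on 'c' 5 → fail=6;  out ∅∪{2}={2}
  n4('accc'): parent n3 fail=6; on 'c' 6→5 → fail=6;  out {1}∪{2}={1,2}

Scan:
[0] read 'd'  n0⇒n0
[1] read 'a'  n0⇒n1  ** P0@[1:1]
[2] read 'c'  n1⇒n2
[3] read 'c'  n2⇒n3  ** P2@[2:3]
[4] read 'c'  n3⇒n4  ** P1@[1:4],P2@[3:4]
[5] read 'a'  n4⇒n1 (via fail)  ** P0@[5:5]
[6] read 'e'  n1⇒n0 (via fail)
[7] read 'a'  n0⇒n1  ** P0@[7:7]
[8] read 'c'  n1⇒n2
[9] read 'c'  n2⇒n3  ** P2@[8:9]
[10] read 'c'  n3⇒n4  ** P1@[7:10],P2@[9:10]
[11] read 'b'  n4⇒n0 (via fail)
[12] read 'c'  n0⇒n5
[13] read 'c'  n5⇒n6  ** P2@[12:13]
[14] read 'c'  n6⇒n6 (via fail)  ** P2@[13:14]
[15] read 'c'  n6⇒n6 (via fail)  ** P2@[14:15]
[16] read 'a'  n6⇒n1 (via fail)  ** P0@[16:16]
[17] read 'c'  n1⇒n2
[18] read 'c'  n2⇒n3  ** P2@[17:18]
[19] read 'c'  n3⇒n4  ** P1@[16:19],P2@[18:19]
[20] read 'c'  n4⇒n6 (via fail)  ** P2@[19:20]
[21] read 'a'  n6⇒n1 (via fail)  ** P0@[21:21]
[22] read 'a'  n1⇒n1 (via fail)  ** P0@[22:22]
[23] read 'd'  n1⇒n0 (via fail)
[24] read 'b'  n0⇒n0
[25] read 'e'  n0⇒n0
[26] read 'b'  n0⇒n0
[27] read 'c'  n0⇒n5
[28] read 'a'  n5⇒n1 (via fail)  ** P0@[28:28]
[29] read 'c'  n1⇒n2
[30] read 'c'  n2⇒n3  ** P2@[29:30]
[31] read 'c'  n3⇒n4  ** P1@[28:31],P2@[30:31]
[32] read 'c'  n4⇒n6 (via fail)  ** P2@[31:32]
[33] read 'c'  n6⇒n6 (via fail)  ** P2@[32:33]
[34] read 'a'  n6⇒n1 (via fail)  ** P0@[34:34]
[35] read 'c'  n1⇒n2
[36] read 'c'  n2⇒n3  ** P2@[35:36]
[37] read 'c'  n3⇒n4  ** P1@[34:37],P2@[36:37]
[38] read 'a'  n4⇒n1 (via fail)  ** P0@[38:38]
[39] read 'a'  n1⇒n1 (via fail)  ** P0@[39:39]
[40] read 'c'  n1⇒n2
[41] read 'c'  n2⇒n3  ** P2@[40:41]
[42] read 'c'  n3⇒n4  ** P1@[39:42],P2@[41:42]
[43] read 'b'  n4⇒n0 (via fail)
[44] read 'c'  n0⇒n5
[45] read 'b'  n5⇒n0 (via fail)
[46] read 'e'  n0⇒n0
[47] read 'a'  n0⇒n1  ** P0@[47:47]
[48] read 'c'  n1⇒n2
[49] read 'c'  n2⇒n3  ** P2@[48:49]
[50] read 'c'  n3⇒n4  ** P1@[47:50],P2@[49:50]
[51] read 'c'  n4⇒n6 (via fail)  ** P2@[50:51]
[52] read 'e'  n6⇒n0 (via fail)
[53] read 'c'  n0⇒n5
[54] read 'c'  n5⇒n6  ** P2@[53:54]
[55] read 'b'  n6⇒n0 (via fail)
[56] read 'c'  n0⇒n5
[57] read 'a'  n5⇒n1 (via fail)  ** P0@[57:57]
[58] read 'a'  n1⇒n1 (via fail)  ** P0@[58:58]
[59] read 'c'  n1⇒n2
[60] read 'c'  n2⇒n3  ** P2@[59:60]
[61] read 'c'  n3⇒n4  ** P1@[58:61],P2@[60:61]
[62] read 'c'  n4⇒n6 (via fail)  ** P2@[61:62]
[63] read 'c'  n6⇒n6 (via fail)  ** P2@[62:63]
[64] read 'd'  n6⇒n0 (via fail)
[65] read 'd'  n0⇒n0
[66] read 'd'  n0⇒n0
[67] read 'c'  n0⇒n5
[68] read 'a'  n5⇒n1 (via fail)  ** P0@[68:68]
[69] read 'e'  n1⇒n0 (via fail)
[70] read 'd'  n0⇒n0
[71] read 'a'  n0⇒n1  ** P0@[71:71]
[72] read 'b'  n1⇒n0 (via fail)
[73] read 'b'  n0⇒n0
[74] read 'b'  n0⇒n0
[75] read 'a'  n0⇒n1  ** P0@[75:75]
[76] read 'a'  n1⇒n1 (via fail)  ** P0@[76:76]
[77] read 'a'  n1⇒n1 (via fail)  ** P0@[77:77]
[78] read 'a'  n1⇒n1 (via fail)  ** P0@[78:78]

All matches (sorted): [[1,0],[3,2],[4,1],[4,2],[5,0],[7,0],[9,2],[10,1],[10,2],[13,2],[14,2],[15,2],[16,0],[18,2],[19,1],[19,2],[20,2],[21,0],[22,0],[28,0],[30,2],[31,1],[31,2],[32,2],[33,2],[34,0],[36,2],[37,1],[37,2],[38,0],[39,0],[41,2],[42,1],[42,2],[47,0],[49,2],[50,1],[50,2],[51,2],[54,2],[57,0],[58,0],[60,2],[61,1],[61,2],[62,2],[63,2],[68,0],[71,0],[75,0],[76,0],[77,0],[78,0]]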